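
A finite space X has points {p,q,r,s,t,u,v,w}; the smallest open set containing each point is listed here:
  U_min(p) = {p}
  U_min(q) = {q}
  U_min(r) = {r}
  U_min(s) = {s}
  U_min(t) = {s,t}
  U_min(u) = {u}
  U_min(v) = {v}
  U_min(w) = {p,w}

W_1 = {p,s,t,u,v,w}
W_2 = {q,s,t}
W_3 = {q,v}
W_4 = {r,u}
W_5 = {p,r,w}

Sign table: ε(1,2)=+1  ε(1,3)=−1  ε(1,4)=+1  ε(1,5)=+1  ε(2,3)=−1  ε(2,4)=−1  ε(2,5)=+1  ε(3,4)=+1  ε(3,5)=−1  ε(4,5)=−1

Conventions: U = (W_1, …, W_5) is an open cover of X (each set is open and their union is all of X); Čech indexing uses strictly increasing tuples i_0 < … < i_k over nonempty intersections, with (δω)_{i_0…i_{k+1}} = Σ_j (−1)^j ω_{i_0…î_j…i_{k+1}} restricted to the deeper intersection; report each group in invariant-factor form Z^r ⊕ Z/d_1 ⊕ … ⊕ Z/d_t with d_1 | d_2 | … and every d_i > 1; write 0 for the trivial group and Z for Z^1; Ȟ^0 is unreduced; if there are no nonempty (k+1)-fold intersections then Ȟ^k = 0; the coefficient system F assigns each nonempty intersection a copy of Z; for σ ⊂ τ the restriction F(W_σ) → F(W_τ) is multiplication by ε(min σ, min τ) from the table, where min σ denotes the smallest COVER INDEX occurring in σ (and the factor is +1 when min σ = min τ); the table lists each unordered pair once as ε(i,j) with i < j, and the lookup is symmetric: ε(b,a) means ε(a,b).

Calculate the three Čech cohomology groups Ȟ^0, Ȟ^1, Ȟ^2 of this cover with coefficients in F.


intersection data:
  W12={s,t} W13={v} W14={u} W15={p,w} W23={q} W45={r}
C dims 5,6; δ0: rk 5, SNF 1^4·2
Ȟ^0 = (5 − 5) − 0 = 0, so Ȟ^0 ≅ 0
Ȟ^1 = (6 − 0) − 5 = 1 plus torsion [2], so Ȟ^1 ≅ Z ⊕ Z/2
Ȟ^2 = (0 − 0) − 0 = 0, so Ȟ^2 ≅ 0

Ȟ^0 = 0,  Ȟ^1 = Z ⊕ Z/2,  Ȟ^2 = 0


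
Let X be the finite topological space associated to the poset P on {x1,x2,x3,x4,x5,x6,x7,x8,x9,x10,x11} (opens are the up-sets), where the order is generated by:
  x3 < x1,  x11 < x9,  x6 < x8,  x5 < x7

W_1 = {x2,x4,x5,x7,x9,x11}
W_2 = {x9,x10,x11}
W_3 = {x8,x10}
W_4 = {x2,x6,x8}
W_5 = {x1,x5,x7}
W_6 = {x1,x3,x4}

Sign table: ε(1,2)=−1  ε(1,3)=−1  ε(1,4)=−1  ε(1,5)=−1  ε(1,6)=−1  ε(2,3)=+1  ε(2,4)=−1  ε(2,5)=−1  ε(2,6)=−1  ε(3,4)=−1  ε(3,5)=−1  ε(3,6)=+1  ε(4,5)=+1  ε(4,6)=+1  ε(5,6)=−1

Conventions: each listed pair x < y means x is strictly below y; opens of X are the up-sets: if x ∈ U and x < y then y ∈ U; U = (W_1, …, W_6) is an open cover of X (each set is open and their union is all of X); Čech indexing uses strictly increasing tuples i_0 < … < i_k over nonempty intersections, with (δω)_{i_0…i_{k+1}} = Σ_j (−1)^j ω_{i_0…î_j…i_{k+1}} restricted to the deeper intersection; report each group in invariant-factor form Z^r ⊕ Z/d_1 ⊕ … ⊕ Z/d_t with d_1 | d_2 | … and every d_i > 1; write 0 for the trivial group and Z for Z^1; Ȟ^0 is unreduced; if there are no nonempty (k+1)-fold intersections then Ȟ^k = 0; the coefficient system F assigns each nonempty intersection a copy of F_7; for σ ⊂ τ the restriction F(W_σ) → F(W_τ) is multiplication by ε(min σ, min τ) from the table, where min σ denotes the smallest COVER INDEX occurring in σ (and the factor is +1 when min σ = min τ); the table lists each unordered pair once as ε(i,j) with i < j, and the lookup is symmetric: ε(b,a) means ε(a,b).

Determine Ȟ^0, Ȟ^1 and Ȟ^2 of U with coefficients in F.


nerve simplices:
  W12={x9,x11} W14={x2} W15={x5,x7} W16={x4} W23={x10} W34={x8} W56={x1}
C dims 6,7; δ0: rk_F7 6
degree 0: 6−6−0 = 0 → Ȟ^0 ≅ 0
degree 1: 7−0−6 = 1 → Ȟ^1 ≅ Z/7
degree 2: 0−0−0 = 0 → Ȟ^2 ≅ 0

Ȟ^0 = 0, Ȟ^1 = Z/7 and Ȟ^2 = 0


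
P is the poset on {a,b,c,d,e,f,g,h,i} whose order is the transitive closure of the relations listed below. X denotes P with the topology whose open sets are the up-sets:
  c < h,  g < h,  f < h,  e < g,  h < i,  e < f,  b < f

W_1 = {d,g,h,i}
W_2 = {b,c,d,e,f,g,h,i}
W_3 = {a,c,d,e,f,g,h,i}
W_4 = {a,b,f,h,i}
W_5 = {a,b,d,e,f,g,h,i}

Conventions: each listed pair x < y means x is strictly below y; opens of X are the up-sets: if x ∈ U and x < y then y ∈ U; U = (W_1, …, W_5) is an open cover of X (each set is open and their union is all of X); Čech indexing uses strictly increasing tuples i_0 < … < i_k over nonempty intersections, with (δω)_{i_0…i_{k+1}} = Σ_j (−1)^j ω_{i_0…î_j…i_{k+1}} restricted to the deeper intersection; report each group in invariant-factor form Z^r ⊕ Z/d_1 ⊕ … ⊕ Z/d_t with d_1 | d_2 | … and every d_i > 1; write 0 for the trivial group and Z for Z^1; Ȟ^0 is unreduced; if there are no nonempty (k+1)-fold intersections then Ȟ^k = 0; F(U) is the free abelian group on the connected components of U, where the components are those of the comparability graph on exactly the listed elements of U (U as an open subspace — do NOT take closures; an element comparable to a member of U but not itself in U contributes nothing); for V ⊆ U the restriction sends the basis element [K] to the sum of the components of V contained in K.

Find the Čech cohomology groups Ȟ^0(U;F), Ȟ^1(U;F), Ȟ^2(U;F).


cover nerve:
  W12={d,g,h,i} W13={d,g,h,i} W14={h,i} W15={d,g,h,i} W23={c,d,e,f,g,h,i} W24={b,f,h,i} W25={b,d,e,f,g,h,i} W34={a,f,h,i} W35={a,d,e,f,g,h,i} W45={a,b,f,h,i}
  W123={d,g,h,i} W124={h,i} W125={d,g,h,i} W134={h,i} W135={d,g,h,i} W145={h,i} W234={f,h,i} W235={d,e,f,g,h,i} W245={b,f,h,i} W345={a,f,h,i}
  W1234={h,i} W1235={d,g,h,i} W1245={h,i} W1345={h,i} W2345={f,h,i}
  W12345={h,i}
components per intersection:
  W1: {d} {g,h,i}
  W2: {b,c,e,f,g,h,i} {d}
  W3: {a} {c,e,f,g,h,i} {d}
  W4: {a} {b,f,h,i}
  W5: {a} {b,e,f,g,h,i} {d}
  W12: {d} {g,h,i}
  W13: {d} {g,h,i}
  W14: {h,i}
  W15: {d} {g,h,i}
  W23: {c,e,f,g,h,i} {d}
  W24: {b,f,h,i}
  W25: {b,e,f,g,h,i} {d}
  W34: {a} {f,h,i}
  W35: {a} {d} {e,f,g,h,i}
  W45: {a} {b,f,h,i}
  W123: {d} {g,h,i}
  W124: {h,i}
  W125: {d} {g,h,i}
  W134: {h,i}
  W135: {d} {g,h,i}
  W145: {h,i}
  W234: {f,h,i}
  W235: {d} {e,f,g,h,i}
  W245: {b,f,h,i}
  W345: {a} {f,h,i}
  W1234: {h,i}
  W1235: {d} {g,h,i}
  W1245: {h,i}
  W1345: {h,i}
  W2345: {f,h,i}
  W12345: {h,i}
C dims 12,19,15,6; δ0: rk 9, SNF 1^9; δ1: rk 10, SNF 1^10; δ2: rk 5, SNF 1^5
Ȟ^0: (12−9)−0=3 ⇒ Z^3
Ȟ^1: (19−10)−9=0 ⇒ 0
Ȟ^2: (15−5)−10=0 ⇒ 0

Ȟ^0 = Z^3, Ȟ^1 = 0 and Ȟ^2 = 0


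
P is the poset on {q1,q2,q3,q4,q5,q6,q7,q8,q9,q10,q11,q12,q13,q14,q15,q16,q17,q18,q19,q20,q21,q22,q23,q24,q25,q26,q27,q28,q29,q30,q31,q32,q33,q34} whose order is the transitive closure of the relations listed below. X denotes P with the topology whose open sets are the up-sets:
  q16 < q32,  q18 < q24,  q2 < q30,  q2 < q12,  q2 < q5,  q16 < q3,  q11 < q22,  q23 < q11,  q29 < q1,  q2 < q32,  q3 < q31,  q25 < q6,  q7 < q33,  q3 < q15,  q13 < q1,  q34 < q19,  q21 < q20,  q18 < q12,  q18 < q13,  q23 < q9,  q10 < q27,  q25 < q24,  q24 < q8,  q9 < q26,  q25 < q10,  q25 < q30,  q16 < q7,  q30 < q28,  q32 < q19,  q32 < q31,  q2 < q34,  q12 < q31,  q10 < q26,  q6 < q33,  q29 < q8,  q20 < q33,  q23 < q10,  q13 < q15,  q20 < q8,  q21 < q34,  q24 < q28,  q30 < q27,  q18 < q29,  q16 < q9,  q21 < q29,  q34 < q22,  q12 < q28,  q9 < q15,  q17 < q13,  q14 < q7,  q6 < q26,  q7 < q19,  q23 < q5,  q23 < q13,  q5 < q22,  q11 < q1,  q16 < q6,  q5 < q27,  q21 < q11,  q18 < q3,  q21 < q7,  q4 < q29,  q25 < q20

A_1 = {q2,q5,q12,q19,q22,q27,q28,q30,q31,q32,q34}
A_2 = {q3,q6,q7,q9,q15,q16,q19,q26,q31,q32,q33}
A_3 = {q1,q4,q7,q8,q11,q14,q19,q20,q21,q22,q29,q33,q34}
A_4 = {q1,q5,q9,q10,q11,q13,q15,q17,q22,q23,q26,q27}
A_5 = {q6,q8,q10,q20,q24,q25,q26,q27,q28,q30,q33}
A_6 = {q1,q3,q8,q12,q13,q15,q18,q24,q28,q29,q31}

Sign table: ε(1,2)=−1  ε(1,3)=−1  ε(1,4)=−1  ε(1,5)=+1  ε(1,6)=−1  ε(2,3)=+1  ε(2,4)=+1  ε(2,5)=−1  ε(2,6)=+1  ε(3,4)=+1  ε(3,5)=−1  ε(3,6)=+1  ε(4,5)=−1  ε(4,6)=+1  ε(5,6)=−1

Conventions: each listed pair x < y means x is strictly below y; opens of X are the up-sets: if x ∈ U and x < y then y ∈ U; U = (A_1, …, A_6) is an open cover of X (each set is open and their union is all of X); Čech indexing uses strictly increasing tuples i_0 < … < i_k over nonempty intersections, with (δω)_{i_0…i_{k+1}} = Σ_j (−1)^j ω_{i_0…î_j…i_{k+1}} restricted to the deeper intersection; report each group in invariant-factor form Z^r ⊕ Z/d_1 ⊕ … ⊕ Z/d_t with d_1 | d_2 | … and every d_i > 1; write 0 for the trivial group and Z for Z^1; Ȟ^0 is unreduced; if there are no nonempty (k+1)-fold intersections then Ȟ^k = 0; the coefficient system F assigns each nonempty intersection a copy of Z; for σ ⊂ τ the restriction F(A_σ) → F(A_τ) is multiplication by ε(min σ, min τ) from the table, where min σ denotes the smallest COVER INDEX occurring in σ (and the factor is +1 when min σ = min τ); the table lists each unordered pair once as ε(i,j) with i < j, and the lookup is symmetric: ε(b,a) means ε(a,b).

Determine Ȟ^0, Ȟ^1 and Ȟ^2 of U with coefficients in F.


nerve of the cover:
  A12={q19,q31,q32} A13={q19,q22,q34} A14={q5,q22,q27} A15={q27,q28,q30} A16={q12,q28,q31} A23={q7,q19,q33} A24={q9,q15,q26} A25={q6,q26,q33} A26={q3,q15,q31} A34={q1,q11,q22} A35={q8,q20,q33} A36={q1,q8,q29} A45={q10,q26,q27} A46={q1,q13,q15} A56={q8,q24,q28}
  A123={q19} A126={q31} A134={q22} A145={q27} A156={q28} A235={q33} A245={q26} A246={q15} A346={q1} A356={q8}
C dims 6,15,10; δ0: rk 5, SNF 1^5; δ1: rk 10, SNF 1^9·2
Ȟ^0 = (6 − 5) − 0 = 1, so Ȟ^0 ≅ Z
Ȟ^1 = (15 − 10) − 5 = 0, so Ȟ^1 ≅ 0
Ȟ^2 = (10 − 0) − 10 = 0 plus torsion [2], so Ȟ^2 ≅ Z/2

Ȟ^0 = Z, Ȟ^1 = 0 and Ȟ^2 = Z/2


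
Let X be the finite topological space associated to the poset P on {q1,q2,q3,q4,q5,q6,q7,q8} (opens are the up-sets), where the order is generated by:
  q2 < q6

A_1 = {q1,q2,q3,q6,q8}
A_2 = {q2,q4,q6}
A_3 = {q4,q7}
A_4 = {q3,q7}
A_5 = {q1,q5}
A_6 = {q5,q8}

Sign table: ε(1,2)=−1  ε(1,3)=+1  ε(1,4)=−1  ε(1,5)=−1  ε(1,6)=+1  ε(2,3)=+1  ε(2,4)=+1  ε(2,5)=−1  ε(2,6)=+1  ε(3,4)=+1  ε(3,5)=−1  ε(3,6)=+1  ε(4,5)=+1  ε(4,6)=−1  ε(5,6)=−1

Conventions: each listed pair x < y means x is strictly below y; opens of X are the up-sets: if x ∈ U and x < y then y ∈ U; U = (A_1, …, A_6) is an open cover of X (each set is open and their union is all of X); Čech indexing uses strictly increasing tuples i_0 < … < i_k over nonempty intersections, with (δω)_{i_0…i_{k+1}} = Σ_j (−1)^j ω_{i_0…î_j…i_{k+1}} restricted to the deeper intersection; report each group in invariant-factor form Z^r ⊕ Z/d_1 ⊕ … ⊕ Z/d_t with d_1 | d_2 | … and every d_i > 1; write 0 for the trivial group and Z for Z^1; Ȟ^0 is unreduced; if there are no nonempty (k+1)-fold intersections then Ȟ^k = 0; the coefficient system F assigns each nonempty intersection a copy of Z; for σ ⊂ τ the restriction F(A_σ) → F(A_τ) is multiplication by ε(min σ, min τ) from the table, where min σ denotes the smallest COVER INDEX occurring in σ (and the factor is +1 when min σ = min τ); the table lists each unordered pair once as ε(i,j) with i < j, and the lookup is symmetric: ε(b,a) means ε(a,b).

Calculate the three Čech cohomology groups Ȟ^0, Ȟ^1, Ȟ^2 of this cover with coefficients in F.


intersection data:
  A12={q2,q6} A14={q3} A15={q1} A16={q8} A23={q4} A34={q7} A56={q5}
C dims 6,7; δ0: rk 5, SNF 1^5
Ȟ^0 = (6 − 5) − 0 = 1, so Ȟ^0 ≅ Z
Ȟ^1 = (7 − 0) − 5 = 2, so Ȟ^1 ≅ Z^2
Ȟ^2 = (0 − 0) − 0 = 0, so Ȟ^2 ≅ 0

Ȟ^0(U;F) ≅ Z, Ȟ^1(U;F) ≅ Z^2 and Ȟ^2(U;F) ≅ 0


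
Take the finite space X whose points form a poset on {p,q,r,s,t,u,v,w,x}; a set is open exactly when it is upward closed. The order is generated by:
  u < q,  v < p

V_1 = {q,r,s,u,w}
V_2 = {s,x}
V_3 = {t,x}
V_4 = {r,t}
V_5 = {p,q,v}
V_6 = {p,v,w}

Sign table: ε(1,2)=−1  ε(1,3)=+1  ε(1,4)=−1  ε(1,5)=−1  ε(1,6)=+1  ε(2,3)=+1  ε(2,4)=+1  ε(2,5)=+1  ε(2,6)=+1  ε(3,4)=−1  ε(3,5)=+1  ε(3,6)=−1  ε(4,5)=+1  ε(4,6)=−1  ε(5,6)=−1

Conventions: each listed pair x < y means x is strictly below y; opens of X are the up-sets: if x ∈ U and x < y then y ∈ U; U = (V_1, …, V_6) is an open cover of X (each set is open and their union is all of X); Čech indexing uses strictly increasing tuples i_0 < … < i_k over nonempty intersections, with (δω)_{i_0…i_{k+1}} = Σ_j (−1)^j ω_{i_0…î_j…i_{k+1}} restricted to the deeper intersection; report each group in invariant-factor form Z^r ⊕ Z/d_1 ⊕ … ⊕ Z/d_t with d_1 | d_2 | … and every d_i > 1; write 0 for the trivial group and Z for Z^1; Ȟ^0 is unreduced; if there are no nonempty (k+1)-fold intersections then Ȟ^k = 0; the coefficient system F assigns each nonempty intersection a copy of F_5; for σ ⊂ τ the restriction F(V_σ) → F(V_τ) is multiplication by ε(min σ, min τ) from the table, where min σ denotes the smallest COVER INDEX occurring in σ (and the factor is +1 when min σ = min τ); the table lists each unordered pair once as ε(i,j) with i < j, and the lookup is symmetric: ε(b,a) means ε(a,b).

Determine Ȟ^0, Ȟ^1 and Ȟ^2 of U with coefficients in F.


nerve simplices:
  V12={s} V14={r} V15={q} V16={w} V23={x} V34={t} V56={p,v}
C dims 6,7; δ0: rk_F5 6
degree 0: 6−6−0 = 0 → Ȟ^0 ≅ 0
degree 1: 7−0−6 = 1 → Ȟ^1 ≅ Z/5
degree 2: 0−0−0 = 0 → Ȟ^2 ≅ 0

Ȟ^0 = 0; Ȟ^1 = Z/5; Ȟ^2 = 0


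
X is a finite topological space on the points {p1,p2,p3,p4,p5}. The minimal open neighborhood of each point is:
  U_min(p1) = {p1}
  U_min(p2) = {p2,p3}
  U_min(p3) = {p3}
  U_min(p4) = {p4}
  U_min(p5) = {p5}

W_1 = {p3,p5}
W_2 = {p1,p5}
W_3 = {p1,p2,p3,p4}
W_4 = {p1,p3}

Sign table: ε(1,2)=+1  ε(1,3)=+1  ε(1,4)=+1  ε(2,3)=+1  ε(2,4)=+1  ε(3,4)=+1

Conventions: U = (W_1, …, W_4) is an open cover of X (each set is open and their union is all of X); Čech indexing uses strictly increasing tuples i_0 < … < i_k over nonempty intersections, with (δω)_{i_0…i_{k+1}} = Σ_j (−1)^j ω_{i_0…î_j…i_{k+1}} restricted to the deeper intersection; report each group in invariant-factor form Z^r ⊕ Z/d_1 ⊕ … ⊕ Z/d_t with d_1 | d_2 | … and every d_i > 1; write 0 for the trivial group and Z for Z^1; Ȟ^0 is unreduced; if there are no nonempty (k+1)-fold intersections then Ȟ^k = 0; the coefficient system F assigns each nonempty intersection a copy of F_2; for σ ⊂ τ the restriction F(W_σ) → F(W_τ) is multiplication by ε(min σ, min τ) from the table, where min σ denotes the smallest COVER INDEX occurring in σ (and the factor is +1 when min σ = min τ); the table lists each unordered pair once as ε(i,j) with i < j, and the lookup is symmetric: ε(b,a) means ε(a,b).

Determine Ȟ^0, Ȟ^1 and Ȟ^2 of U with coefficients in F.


Ȟ^0 ≅ Z/2,  Ȟ^1 ≅ Z/2,  Ȟ^2 ≅ 0

nerve simplices:
  W12={p5} W13={p3} W14={p3} W23={p1} W24={p1} W34={p1,p3}
  W134={p3} W234={p1}
C dims 4,6,2; δ0: rk_F2 3; δ1: rk_F2 2
degree 0: 4−3−0 = 1 → Ȟ^0 ≅ Z/2
degree 1: 6−2−3 = 1 → Ȟ^1 ≅ Z/2
degree 2: 2−0−2 = 0 → Ȟ^2 ≅ 0


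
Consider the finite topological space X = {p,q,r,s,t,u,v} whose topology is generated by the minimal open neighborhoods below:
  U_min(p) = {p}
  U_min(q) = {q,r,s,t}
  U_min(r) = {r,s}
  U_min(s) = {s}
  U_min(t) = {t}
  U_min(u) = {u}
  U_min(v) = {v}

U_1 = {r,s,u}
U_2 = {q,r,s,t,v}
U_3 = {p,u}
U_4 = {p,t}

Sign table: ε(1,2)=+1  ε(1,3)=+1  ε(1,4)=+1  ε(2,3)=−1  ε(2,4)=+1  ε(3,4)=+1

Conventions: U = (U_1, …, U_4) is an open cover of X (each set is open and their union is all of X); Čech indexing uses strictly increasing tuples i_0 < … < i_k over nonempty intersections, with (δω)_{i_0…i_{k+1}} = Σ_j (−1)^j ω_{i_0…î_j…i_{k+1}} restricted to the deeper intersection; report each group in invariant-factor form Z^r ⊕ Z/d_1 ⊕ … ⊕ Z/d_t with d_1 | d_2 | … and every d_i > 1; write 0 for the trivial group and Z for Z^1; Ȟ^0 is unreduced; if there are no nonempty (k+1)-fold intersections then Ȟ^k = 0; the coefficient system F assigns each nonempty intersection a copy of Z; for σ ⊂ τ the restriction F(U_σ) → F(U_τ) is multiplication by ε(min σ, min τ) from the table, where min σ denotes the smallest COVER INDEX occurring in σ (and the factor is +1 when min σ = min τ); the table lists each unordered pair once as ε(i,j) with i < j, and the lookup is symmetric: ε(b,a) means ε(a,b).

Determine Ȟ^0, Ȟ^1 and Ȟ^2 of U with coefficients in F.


intersection data:
  U12={r,s} U13={u} U24={t} U34={p}
C dims 4,4; δ0: rk 3, SNF 1^3
Ȟ^0 = (4 − 3) − 0 = 1, so Ȟ^0 ≅ Z
Ȟ^1 = (4 − 0) − 3 = 1, so Ȟ^1 ≅ Z
Ȟ^2 = (0 − 0) − 0 = 0, so Ȟ^2 ≅ 0

Ȟ^0 = Z,  Ȟ^1 = Z,  Ȟ^2 = 0


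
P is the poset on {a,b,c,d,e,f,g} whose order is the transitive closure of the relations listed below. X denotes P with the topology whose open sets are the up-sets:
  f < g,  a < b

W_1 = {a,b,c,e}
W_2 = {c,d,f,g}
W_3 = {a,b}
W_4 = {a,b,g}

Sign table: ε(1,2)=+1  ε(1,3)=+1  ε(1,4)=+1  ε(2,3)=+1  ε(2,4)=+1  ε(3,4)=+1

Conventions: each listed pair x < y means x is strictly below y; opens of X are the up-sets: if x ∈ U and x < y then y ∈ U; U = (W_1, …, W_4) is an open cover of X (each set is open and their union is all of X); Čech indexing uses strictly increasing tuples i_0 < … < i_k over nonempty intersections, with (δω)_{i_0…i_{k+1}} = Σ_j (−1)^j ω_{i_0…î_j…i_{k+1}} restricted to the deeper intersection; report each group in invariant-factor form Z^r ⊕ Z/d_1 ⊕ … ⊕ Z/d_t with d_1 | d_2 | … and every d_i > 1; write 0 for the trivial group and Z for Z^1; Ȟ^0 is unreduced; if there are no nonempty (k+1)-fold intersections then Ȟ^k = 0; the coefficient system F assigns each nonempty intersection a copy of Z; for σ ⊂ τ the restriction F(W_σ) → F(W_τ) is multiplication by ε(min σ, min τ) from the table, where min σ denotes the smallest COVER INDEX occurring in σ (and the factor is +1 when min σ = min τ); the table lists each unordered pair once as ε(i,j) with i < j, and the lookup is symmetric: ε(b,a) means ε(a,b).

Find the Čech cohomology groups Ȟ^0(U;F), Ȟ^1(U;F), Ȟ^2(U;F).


Ȟ^0 ≅ Z, Ȟ^1 ≅ Z and Ȟ^2 ≅ 0

nonempty overlaps:
  W12={c} W13={a,b} W14={a,b} W24={g} W34={a,b}
  W134={a,b}
C dims 4,5,1; δ0: rk 3, SNF 1^3; δ1: rk 1, SNF 1^1
degree 0: 4−3−0 = 1 → Ȟ^0 ≅ Z
degree 1: 5−1−3 = 1 → Ȟ^1 ≅ Z
degree 2: 1−0−1 = 0 → Ȟ^2 ≅ 0


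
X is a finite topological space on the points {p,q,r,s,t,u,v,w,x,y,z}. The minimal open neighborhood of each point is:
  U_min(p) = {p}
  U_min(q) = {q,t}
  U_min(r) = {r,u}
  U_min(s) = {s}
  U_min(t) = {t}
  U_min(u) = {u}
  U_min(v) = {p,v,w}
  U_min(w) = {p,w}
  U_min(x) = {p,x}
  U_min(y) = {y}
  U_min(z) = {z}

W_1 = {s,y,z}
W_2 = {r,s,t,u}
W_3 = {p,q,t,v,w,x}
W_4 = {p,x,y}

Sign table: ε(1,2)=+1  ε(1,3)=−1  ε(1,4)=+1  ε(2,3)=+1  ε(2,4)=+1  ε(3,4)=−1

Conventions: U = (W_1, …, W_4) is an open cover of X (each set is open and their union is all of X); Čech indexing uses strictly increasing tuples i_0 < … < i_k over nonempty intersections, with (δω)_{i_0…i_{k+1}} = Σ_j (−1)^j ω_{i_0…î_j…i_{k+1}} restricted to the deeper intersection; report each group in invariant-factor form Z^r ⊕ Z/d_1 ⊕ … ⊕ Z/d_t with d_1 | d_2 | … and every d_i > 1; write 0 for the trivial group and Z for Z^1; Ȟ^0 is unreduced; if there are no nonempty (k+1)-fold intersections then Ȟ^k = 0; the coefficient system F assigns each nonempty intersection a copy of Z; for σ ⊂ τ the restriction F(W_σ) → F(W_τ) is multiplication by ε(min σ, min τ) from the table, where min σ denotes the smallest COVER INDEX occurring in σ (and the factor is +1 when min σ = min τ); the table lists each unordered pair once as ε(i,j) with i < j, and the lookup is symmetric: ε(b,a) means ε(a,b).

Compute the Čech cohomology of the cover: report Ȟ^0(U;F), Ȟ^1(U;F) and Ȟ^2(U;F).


Ȟ^0 = 0; Ȟ^1 = Z/2; Ȟ^2 = 0

intersection data:
  W12={s} W14={y} W23={t} W34={p,x}
C dims 4,4; δ0: rk 4, SNF 1^3·2
Ȟ^0 = (4 − 4) − 0 = 0, so Ȟ^0 ≅ 0
Ȟ^1 = (4 − 0) − 4 = 0 plus torsion [2], so Ȟ^1 ≅ Z/2
Ȟ^2 = (0 − 0) − 0 = 0, so Ȟ^2 ≅ 0


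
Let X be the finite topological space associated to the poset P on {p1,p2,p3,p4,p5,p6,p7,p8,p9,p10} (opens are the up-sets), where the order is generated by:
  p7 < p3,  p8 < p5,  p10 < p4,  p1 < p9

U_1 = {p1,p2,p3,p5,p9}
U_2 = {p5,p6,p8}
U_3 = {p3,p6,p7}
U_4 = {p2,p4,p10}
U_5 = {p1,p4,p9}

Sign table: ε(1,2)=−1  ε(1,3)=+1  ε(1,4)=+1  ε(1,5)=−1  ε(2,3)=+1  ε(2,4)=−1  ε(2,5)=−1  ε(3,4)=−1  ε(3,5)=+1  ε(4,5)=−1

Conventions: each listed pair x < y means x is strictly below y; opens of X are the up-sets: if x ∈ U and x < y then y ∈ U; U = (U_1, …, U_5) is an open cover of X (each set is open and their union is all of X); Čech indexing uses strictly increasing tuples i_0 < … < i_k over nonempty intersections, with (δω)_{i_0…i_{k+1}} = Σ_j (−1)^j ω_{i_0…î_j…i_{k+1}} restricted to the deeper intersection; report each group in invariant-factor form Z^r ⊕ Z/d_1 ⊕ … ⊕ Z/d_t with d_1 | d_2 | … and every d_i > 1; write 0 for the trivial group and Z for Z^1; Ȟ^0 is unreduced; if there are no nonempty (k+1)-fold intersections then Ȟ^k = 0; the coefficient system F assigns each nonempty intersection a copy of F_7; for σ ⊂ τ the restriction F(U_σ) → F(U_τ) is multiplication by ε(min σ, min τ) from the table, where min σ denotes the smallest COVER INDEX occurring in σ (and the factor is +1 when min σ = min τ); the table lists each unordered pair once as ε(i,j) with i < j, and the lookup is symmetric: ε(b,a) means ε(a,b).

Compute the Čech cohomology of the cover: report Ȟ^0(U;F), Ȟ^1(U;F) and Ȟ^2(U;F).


Ȟ^0(U;F) ≅ 0; Ȟ^1(U;F) ≅ Z/7; Ȟ^2(U;F) ≅ 0

nerve simplices:
  U12={p5} U13={p3} U14={p2} U15={p1,p9} U23={p6} U45={p4}
C dims 5,6; δ0: rk_F7 5
degree 0: 5−5−0 = 0 → Ȟ^0 ≅ 0
degree 1: 6−0−5 = 1 → Ȟ^1 ≅ Z/7
degree 2: 0−0−0 = 0 → Ȟ^2 ≅ 0


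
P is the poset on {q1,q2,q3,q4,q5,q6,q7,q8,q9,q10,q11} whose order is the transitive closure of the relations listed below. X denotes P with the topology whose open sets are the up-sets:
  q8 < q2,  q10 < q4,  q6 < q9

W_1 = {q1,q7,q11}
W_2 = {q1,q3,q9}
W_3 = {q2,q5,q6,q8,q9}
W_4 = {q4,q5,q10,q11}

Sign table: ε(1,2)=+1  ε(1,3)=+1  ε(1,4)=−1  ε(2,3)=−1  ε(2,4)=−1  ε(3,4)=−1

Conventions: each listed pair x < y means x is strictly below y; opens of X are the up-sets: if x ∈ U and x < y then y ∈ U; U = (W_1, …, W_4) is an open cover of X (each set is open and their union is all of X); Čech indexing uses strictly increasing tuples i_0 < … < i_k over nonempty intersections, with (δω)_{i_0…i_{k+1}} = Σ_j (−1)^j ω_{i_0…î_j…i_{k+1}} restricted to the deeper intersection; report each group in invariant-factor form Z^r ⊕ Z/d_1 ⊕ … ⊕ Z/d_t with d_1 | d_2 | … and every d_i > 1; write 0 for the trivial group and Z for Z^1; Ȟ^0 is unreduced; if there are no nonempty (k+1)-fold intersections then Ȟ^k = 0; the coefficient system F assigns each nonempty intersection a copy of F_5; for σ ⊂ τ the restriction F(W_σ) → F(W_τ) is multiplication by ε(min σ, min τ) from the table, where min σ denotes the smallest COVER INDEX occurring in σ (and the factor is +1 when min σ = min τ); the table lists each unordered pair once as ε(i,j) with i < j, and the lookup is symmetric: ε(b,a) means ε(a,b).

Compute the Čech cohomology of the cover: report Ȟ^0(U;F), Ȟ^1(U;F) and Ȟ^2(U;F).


Ȟ^0(U;F) ≅ 0, Ȟ^1(U;F) ≅ 0 and Ȟ^2(U;F) ≅ 0

intersection data:
  W12={q1} W14={q11} W23={q9} W34={q5}
C dims 4,4; δ0: rk_F5 4
Ȟ^0 = (4 − 4) − 0 = 0, so Ȟ^0 ≅ 0
Ȟ^1 = (4 − 0) − 4 = 0, so Ȟ^1 ≅ 0
Ȟ^2 = (0 − 0) − 0 = 0, so Ȟ^2 ≅ 0


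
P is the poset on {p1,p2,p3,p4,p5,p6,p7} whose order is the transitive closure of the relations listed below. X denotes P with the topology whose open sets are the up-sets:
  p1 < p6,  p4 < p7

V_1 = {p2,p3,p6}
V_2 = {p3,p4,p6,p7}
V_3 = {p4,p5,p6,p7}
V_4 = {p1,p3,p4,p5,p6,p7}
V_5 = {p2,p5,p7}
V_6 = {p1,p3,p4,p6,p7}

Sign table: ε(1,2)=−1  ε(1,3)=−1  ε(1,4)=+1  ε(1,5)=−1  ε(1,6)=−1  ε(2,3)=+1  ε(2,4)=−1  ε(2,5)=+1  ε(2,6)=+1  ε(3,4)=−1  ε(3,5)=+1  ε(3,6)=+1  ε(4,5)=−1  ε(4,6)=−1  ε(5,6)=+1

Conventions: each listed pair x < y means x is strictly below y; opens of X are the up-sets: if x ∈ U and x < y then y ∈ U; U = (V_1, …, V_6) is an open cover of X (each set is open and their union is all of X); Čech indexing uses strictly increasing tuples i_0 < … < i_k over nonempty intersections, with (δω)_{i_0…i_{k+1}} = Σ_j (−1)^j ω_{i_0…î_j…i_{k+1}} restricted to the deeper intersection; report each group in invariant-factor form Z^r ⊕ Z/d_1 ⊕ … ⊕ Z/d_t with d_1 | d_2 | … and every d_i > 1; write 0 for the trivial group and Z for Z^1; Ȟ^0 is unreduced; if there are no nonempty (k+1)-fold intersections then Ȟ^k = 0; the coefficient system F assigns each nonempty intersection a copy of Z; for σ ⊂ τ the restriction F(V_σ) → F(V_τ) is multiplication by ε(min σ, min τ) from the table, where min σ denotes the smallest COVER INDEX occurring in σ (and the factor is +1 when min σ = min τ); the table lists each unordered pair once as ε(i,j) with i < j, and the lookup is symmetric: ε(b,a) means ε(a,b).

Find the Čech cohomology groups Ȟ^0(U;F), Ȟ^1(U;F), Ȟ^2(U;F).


nerve of the cover:
  V12={p3,p6} V13={p6} V14={p3,p6} V15={p2} V16={p3,p6} V23={p4,p6,p7} V24={p3,p4,p6,p7} V25={p7} V26={p3,p4,p6,p7} V34={p4,p5,p6,p7} V35={p5,p7} V36={p4,p6,p7} V45={p5,p7} V46={p1,p3,p4,p6,p7} V56={p7}
  V123={p6} V124={p3,p6} V126={p3,p6} V134={p6} V136={p6} V146={p3,p6} V234={p4,p6,p7} V235={p7} V236={p4,p6,p7} V245={p7} V246={p3,p4,p6,p7} V256={p7} V345={p5,p7} V346={p4,p6,p7} V356={p7} V456={p7}
  V1234={p6} V1236={p6} V1246={p3,p6} V1346={p6} V2345={p7} V2346={p4,p6,p7} V2356={p7} V2456={p7} V3456={p7}
  V12346={p6} V23456={p7}
C dims 6,15,16,9; δ0: rk 5, SNF 1^5; δ1: rk 9, SNF 1^9; δ2: rk 7, SNF 1^7
Ȟ^0 = (6 − 5) − 0 = 1, so Ȟ^0 ≅ Z
Ȟ^1 = (15 − 9) − 5 = 1, so Ȟ^1 ≅ Z
Ȟ^2 = (16 − 7) − 9 = 0, so Ȟ^2 ≅ 0

Ȟ^0 ≅ Z, Ȟ^1 ≅ Z, Ȟ^2 ≅ 0


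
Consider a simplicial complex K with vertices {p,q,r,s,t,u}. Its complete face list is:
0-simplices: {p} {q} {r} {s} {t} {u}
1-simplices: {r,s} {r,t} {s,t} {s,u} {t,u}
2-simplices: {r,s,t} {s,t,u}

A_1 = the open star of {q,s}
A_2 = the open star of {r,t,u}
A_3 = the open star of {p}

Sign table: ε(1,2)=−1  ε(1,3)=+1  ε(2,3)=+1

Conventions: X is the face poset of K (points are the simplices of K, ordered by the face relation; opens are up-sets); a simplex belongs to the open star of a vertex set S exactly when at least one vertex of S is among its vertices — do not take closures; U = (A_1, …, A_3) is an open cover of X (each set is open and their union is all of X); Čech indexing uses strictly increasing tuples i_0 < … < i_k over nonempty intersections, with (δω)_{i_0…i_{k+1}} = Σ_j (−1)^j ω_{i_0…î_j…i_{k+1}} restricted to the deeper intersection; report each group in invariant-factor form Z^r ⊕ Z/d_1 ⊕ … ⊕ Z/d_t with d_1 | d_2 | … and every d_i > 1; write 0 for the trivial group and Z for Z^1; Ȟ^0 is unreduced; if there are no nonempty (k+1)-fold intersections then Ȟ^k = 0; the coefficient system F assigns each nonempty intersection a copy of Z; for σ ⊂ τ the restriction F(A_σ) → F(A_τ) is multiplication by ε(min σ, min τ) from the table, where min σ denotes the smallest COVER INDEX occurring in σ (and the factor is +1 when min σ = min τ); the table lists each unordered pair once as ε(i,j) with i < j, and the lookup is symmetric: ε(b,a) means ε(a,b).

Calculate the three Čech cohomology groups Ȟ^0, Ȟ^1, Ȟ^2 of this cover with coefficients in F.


Ȟ^0(U;F) ≅ Z^2,  Ȟ^1(U;F) ≅ 0,  Ȟ^2(U;F) ≅ 0

cover nerve:
  A1={{q},{s},{r,s},{s,t},{s,u},{r,s,t},{s,t,u}} A2={{r},{t},{u},{r,s},{r,t},{s,t},{s,u},{t,u},{r,s,t},{s,t,u}} A3={{p}}
  A12={{r,s},{s,t},{s,u},{r,s,t},{s,t,u}}
C dims 3,1; δ0: rk 1, SNF 1^1
Ȟ^0: (3−1)−0=2 ⇒ Z^2
Ȟ^1: (1−0)−1=0 ⇒ 0
Ȟ^2: (0−0)−0=0 ⇒ 0


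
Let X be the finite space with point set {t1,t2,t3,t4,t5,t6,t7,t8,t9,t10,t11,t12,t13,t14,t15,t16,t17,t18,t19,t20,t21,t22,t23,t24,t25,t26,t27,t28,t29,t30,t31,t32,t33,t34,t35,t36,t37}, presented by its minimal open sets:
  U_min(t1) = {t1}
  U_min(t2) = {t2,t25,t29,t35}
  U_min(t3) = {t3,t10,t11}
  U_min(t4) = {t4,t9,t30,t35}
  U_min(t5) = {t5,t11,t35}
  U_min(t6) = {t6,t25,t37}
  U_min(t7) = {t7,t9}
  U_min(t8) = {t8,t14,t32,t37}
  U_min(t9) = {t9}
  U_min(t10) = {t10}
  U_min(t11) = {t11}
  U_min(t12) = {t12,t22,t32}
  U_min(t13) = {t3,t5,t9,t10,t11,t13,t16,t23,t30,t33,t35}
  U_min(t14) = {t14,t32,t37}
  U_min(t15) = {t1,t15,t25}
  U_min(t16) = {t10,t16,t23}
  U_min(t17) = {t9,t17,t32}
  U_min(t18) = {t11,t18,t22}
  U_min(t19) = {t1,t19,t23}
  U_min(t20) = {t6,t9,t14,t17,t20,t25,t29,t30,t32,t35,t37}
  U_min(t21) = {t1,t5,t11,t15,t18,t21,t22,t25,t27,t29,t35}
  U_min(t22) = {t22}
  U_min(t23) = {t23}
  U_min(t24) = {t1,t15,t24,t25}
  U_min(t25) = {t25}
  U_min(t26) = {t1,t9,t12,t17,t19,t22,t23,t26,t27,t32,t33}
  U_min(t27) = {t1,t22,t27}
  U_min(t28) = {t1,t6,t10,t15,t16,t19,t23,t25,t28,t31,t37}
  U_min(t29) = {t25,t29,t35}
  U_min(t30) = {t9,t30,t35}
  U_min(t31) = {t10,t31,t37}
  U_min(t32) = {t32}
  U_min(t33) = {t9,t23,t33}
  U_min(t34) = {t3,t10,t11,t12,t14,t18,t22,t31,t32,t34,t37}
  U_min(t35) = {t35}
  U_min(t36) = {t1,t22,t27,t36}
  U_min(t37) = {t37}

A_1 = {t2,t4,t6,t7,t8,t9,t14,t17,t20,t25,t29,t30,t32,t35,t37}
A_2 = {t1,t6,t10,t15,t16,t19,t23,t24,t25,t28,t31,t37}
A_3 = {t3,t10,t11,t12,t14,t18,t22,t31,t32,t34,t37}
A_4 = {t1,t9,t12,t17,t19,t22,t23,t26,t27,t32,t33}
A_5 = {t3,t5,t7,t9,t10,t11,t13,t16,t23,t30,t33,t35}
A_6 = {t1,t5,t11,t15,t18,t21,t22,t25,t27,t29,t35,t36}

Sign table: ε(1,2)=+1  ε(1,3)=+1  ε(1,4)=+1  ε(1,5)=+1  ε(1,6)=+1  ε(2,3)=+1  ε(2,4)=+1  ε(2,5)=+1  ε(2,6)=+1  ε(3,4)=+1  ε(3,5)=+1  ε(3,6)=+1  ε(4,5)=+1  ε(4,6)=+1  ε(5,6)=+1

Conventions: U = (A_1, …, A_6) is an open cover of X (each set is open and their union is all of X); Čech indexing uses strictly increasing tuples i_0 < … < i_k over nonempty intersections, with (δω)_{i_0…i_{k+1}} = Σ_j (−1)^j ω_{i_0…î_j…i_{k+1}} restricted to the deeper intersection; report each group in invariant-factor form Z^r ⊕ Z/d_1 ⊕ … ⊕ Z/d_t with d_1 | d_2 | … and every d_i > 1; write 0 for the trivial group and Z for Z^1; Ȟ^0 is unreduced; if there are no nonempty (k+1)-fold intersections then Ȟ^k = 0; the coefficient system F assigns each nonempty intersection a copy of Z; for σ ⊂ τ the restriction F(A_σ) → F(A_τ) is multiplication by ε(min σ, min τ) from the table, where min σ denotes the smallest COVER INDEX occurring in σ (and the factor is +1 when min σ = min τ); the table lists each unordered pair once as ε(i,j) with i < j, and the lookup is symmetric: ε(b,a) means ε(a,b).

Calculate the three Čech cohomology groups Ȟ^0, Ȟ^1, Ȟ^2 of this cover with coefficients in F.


nonempty intersections:
  A12={t6,t25,t37} A13={t14,t32,t37} A14={t9,t17,t32} A15={t7,t9,t30,t35} A16={t25,t29,t35} A23={t10,t31,t37} A24={t1,t19,t23} A25={t10,t16,t23} A26={t1,t15,t25} A34={t12,t22,t32} A35={t3,t10,t11} A36={t11,t18,t22} A45={t9,t23,t33} A46={t1,t22,t27} A56={t5,t11,t35}
  A123={t37} A126={t25} A134={t32} A145={t9} A156={t35} A235={t10} A245={t23} A246={t1} A346={t22} A356={t11}
C dims 6,15,10; δ0: rk 5, SNF 1^5; δ1: rk 10, SNF 1^9·2
Ȟ^0: (6−5)−0=1 ⇒ Z
Ȟ^1: (15−10)−5=0 ⇒ 0
Ȟ^2: (10−0)−10=0 plus torsion [2] ⇒ Z/2

Ȟ^0 ≅ Z, Ȟ^1 ≅ 0, Ȟ^2 ≅ Z/2


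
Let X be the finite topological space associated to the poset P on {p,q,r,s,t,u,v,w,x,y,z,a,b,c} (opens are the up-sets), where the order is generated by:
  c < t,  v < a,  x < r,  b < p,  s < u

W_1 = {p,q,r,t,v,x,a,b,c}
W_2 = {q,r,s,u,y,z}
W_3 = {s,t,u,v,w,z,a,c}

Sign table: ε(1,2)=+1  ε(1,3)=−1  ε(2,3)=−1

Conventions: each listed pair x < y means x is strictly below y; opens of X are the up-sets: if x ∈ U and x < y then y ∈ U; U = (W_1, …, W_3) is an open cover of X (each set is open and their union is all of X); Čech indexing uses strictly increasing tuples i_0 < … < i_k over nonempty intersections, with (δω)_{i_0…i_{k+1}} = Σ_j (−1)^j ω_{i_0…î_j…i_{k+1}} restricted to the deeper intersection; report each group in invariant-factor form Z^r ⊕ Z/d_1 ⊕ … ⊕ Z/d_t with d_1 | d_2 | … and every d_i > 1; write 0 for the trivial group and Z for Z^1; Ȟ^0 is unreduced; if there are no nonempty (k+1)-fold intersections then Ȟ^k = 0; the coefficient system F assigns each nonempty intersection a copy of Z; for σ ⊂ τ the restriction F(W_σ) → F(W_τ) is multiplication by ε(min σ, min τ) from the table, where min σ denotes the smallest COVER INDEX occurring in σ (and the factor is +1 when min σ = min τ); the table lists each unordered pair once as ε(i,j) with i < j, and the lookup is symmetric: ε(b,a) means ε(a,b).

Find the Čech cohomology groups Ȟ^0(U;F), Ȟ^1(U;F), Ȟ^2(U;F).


nonempty overlaps:
  W12={q,r} W13={t,v,a,c} W23={s,u,z}
C dims 3,3; δ0: rk 2, SNF 1^2
degree 0: 3−2−0 = 1 → Ȟ^0 ≅ Z
degree 1: 3−0−2 = 1 → Ȟ^1 ≅ Z
degree 2: 0−0−0 = 0 → Ȟ^2 ≅ 0

Ȟ^0 = Z; Ȟ^1 = Z; Ȟ^2 = 0


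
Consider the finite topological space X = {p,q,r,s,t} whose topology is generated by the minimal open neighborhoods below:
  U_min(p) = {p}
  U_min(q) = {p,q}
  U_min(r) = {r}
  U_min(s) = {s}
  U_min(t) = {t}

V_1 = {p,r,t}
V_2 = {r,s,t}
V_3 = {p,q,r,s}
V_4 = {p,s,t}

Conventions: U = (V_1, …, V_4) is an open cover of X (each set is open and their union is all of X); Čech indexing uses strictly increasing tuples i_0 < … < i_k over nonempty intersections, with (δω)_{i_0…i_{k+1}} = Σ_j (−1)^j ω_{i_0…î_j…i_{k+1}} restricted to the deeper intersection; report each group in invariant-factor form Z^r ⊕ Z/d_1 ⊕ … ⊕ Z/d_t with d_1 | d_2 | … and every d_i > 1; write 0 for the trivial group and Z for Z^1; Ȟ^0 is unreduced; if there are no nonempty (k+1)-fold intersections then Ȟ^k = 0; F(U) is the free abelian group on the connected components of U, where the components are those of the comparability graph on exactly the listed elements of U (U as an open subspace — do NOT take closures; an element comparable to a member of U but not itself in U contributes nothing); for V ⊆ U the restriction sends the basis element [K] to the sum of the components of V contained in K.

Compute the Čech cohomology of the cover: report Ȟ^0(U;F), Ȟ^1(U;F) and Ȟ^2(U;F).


nerve simplices:
  V12={r,t} V13={p,r} V14={p,t} V23={r,s} V24={s,t} V34={p,s}
  V123={r} V124={t} V134={p} V234={s}
components per intersection:
  V1: {p} {r} {t}
  V2: {r} {s} {t}
  V3: {p,q} {r} {s}
  V4: {p} {s} {t}
  V12: {r} {t}
  V13: {p} {r}
  V14: {p} {t}
  V23: {r} {s}
  V24: {s} {t}
  V34: {p} {s}
  V123: {r}
  V124: {t}
  V134: {p}
  V234: {s}
C dims 12,12,4; δ0: rk 8, SNF 1^8; δ1: rk 4, SNF 1^4
degree 0: 12−8−0 = 4 → Ȟ^0 ≅ Z^4
degree 1: 12−4−8 = 0 → Ȟ^1 ≅ 0
degree 2: 4−0−4 = 0 → Ȟ^2 ≅ 0

Ȟ^0 = Z^4; Ȟ^1 = 0; Ȟ^2 = 0


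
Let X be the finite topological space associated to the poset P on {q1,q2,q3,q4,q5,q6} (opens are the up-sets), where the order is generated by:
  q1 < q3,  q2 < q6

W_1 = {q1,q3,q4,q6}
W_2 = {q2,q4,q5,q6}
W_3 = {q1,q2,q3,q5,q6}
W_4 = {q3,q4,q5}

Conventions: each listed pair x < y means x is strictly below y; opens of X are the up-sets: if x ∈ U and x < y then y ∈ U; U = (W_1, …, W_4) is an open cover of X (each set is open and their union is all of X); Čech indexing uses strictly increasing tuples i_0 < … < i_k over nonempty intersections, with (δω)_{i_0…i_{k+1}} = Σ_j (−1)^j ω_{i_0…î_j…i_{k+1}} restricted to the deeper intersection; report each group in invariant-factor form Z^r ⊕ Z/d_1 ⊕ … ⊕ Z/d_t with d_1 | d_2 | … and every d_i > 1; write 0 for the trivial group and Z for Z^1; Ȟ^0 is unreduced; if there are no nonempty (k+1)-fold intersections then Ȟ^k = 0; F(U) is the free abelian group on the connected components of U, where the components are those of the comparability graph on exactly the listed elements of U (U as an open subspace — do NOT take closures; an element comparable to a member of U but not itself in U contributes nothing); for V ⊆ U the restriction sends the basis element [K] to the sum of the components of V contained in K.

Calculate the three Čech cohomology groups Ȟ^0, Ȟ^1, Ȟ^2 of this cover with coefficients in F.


Ȟ^0 ≅ Z^4, Ȟ^1 ≅ 0, Ȟ^2 ≅ 0

intersection data:
  W12={q4,q6} W13={q1,q3,q6} W14={q3,q4} W23={q2,q5,q6} W24={q4,q5} W34={q3,q5}
  W123={q6} W124={q4} W134={q3} W234={q5}
components per intersection:
  W1: {q1,q3} {q4} {q6}
  W2: {q2,q6} {q4} {q5}
  W3: {q1,q3} {q2,q6} {q5}
  W4: {q3} {q4} {q5}
  W12: {q4} {q6}
  W13: {q1,q3} {q6}
  W14: {q3} {q4}
  W23: {q2,q6} {q5}
  W24: {q4} {q5}
  W34: {q3} {q5}
  W123: {q6}
  W124: {q4}
  W134: {q3}
  W234: {q5}
C dims 12,12,4; δ0: rk 8, SNF 1^8; δ1: rk 4, SNF 1^4
Ȟ^0 = (12 − 8) − 0 = 4, so Ȟ^0 ≅ Z^4
Ȟ^1 = (12 − 4) − 8 = 0, so Ȟ^1 ≅ 0
Ȟ^2 = (4 − 0) − 4 = 0, so Ȟ^2 ≅ 0


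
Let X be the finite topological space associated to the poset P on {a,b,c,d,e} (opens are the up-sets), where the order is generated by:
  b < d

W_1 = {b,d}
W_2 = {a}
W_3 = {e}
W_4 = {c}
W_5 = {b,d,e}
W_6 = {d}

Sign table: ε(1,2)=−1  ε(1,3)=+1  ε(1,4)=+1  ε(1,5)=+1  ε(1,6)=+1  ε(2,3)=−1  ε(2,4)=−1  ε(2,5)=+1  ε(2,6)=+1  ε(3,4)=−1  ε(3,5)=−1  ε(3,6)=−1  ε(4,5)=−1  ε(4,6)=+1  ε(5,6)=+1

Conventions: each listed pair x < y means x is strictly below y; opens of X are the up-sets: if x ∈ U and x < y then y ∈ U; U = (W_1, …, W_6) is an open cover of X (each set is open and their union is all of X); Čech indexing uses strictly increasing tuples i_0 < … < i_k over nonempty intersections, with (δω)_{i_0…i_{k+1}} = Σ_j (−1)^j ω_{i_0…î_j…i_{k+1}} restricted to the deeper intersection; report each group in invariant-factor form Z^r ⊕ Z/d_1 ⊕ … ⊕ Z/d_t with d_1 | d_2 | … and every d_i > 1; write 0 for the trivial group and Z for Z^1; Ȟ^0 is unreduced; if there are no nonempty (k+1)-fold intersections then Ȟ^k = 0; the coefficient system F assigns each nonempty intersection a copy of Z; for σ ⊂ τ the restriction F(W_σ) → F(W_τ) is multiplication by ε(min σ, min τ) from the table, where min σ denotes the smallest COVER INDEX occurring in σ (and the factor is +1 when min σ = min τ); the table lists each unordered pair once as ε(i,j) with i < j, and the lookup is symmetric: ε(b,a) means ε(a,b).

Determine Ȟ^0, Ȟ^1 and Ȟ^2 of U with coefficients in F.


Ȟ^0 ≅ Z^3, Ȟ^1 ≅ 0, Ȟ^2 ≅ 0

nerve simplices:
  W15={b,d} W16={d} W35={e} W56={d}
  W156={d}
C dims 6,4,1; δ0: rk 3, SNF 1^3; δ1: rk 1, SNF 1^1
degree 0: 6−3−0 = 3 → Ȟ^0 ≅ Z^3
degree 1: 4−1−3 = 0 → Ȟ^1 ≅ 0
degree 2: 1−0−1 = 0 → Ȟ^2 ≅ 0


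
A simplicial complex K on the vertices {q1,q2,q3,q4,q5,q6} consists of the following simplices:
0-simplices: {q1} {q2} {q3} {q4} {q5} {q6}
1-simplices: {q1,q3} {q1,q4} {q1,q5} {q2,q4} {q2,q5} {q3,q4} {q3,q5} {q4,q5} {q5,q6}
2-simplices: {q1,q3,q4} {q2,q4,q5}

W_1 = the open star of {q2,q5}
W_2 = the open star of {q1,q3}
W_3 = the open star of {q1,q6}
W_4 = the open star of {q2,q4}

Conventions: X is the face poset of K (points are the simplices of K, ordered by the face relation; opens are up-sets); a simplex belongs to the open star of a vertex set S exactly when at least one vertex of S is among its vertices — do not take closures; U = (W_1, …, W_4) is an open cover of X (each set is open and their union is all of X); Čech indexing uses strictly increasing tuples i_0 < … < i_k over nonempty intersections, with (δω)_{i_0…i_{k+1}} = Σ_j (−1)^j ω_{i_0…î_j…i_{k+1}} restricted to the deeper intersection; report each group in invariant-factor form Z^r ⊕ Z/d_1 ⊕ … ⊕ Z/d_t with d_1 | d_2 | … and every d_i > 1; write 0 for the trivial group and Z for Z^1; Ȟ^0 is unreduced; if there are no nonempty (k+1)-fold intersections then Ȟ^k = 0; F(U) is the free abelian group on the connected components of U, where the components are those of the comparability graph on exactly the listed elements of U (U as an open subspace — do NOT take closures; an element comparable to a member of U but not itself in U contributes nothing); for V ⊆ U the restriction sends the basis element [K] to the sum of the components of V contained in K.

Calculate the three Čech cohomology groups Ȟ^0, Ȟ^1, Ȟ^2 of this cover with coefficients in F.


Ȟ^0(U;F) ≅ Z, Ȟ^1(U;F) ≅ Z^2 and Ȟ^2(U;F) ≅ 0

nerve of the cover:
  W1={{q2},{q5},{q1,q5},{q2,q4},{q2,q5},{q3,q5},{q4,q5},{q5,q6},{q2,q4,q5}} W2={{q1},{q3},{q1,q3},{q1,q4},{q1,q5},{q3,q4},{q3,q5},{q1,q3,q4}} W3={{q1},{q6},{q1,q3},{q1,q4},{q1,q5},{q5,q6},{q1,q3,q4}} W4={{q2},{q4},{q1,q4},{q2,q4},{q2,q5},{q3,q4},{q4,q5},{q1,q3,q4},{q2,q4,q5}}
  W12={{q1,q5},{q3,q5}} W13={{q1,q5},{q5,q6}} W14={{q2},{q2,q4},{q2,q5},{q4,q5},{q2,q4,q5}} W23={{q1},{q1,q3},{q1,q4},{q1,q5},{q1,q3,q4}} W24={{q1,q4},{q3,q4},{q1,q3,q4}} W34={{q1,q4},{q1,q3,q4}}
  W123={{q1,q5}} W234={{q1,q4},{q1,q3,q4}}
components per intersection:
  W1: {{q2},{q5},{q1,q5},{q2,q4},{q2,q5},{q3,q5},{q4,q5},{q5,q6},{q2,q4,q5}}
  W2: {{q1},{q3},{q1,q3},{q1,q4},{q1,q5},{q3,q4},{q3,q5},{q1,q3,q4}}
  W3: {{q1},{q1,q3},{q1,q4},{q1,q5},{q1,q3,q4}} {{q6},{q5,q6}}
  W4: {{q2},{q4},{q1,q4},{q2,q4},{q2,q5},{q3,q4},{q4,q5},{q1,q3,q4},{q2,q4,q5}}
  W12: {{q1,q5}} {{q3,q5}}
  W13: {{q1,q5}} {{q5,q6}}
  W14: {{q2},{q2,q4},{q2,q5},{q4,q5},{q2,q4,q5}}
  W23: {{q1},{q1,q3},{q1,q4},{q1,q5},{q1,q3,q4}}
  W24: {{q1,q4},{q3,q4},{q1,q3,q4}}
  W34: {{q1,q4},{q1,q3,q4}}
  W123: {{q1,q5}}
  W234: {{q1,q4},{q1,q3,q4}}
C dims 5,8,2; δ0: rk 4, SNF 1^4; δ1: rk 2, SNF 1^2
Ȟ^0 = (5 − 4) − 0 = 1, so Ȟ^0 ≅ Z
Ȟ^1 = (8 − 2) − 4 = 2, so Ȟ^1 ≅ Z^2
Ȟ^2 = (2 − 0) − 2 = 0, so Ȟ^2 ≅ 0
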